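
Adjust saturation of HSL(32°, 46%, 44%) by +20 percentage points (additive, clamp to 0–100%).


Original S = 46%
Adjustment = +20 percentage points
New S = 46 + (20) = 66
Clamp to [0, 100] → 66
= HSL(32°, 66%, 44%)


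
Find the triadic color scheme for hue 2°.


Triadic: equally spaced at 120° intervals
H1 = 2°
H2 = (2 + 120) mod 360 = 122°
H3 = (2 + 240) mod 360 = 242°
Triadic = 2°, 122°, 242°


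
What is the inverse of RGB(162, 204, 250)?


Invert: (255-R, 255-G, 255-B)
R: 255-162 = 93
G: 255-204 = 51
B: 255-250 = 5
= RGB(93, 51, 5)


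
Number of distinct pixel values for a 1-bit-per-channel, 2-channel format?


Total bits = 1 bits/channel × 2 channels = 2 bits
Distinct pixel values = 2^2
= 4 pixel values


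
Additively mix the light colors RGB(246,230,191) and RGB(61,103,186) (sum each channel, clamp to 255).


Additive: each channel = min(255, C₁+C₂)
R: 246+61 = 307 → 255
G: 230+103 = 333 → 255
B: 191+186 = 377 → 255
= RGB(255, 255, 255)


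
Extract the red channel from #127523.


Color: #127523
R = 12 = 18
G = 75 = 117
B = 23 = 35
Red = 18


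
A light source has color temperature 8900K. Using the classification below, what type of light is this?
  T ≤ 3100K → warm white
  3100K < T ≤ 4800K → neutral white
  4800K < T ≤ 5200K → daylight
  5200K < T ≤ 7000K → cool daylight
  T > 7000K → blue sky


Temperature: 8900K
8900K > 7000K → blue sky
Classification: blue sky


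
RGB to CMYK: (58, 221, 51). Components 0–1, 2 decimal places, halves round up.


R'=58/255≈0.2275, G'=221/255≈0.8667, B'=51/255≈0.2000
K = 1 - max(R',G',B') = 1 - 221/255 = 34/255 = 0.13333… → 0.13
(1-R'-K)/(1-K) simplifies to (max-R)/max with max = 221:
C = (221-58)/221 = 163/221 = 0.73755… → 0.74
M = (221-221)/221 = 0/221 = 0 → 0.00
Y = (221-51)/221 = 170/221 = 0.76923… → 0.77
= CMYK(0.74, 0.00, 0.77, 0.13)


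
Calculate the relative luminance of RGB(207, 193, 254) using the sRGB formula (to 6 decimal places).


Linearize each channel (sRGB transfer function): c = v/255; c_lin = c/12.92 if c ≤ 0.04045, else ((c+0.055)/1.055)^2.4
  R: 207/255 ≈ 0.811765 > 0.04045 → ((0.811765+0.055)/1.055)^2.4 ≈ 0.623960
  G: 193/255 ≈ 0.756863 > 0.04045 → ((0.756863+0.055)/1.055)^2.4 ≈ 0.533276
  B: 254/255 ≈ 0.996078 > 0.04045 → ((0.996078+0.055)/1.055)^2.4 ≈ 0.991102
R_lin = 0.623960, G_lin = 0.533276, B_lin = 0.991102
L = 0.2126×R + 0.7152×G + 0.0722×B
L = 0.2126×0.623960 + 0.7152×0.533276 + 0.0722×0.991102
L ≈ 0.585611


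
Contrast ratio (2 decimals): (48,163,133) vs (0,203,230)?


Linearize each sRGB channel c=v/255: c/12.92 if c ≤ 0.04045 else ((c+0.055)/1.055)^2.4
L = 0.2126×R_lin + 0.7152×G_lin + 0.0722×B_lin
Color 1 (48,163,133):
  R=48: 48/255≈0.1882 > 0.04045 → ((0.1882+0.055)/1.055)^2.4 ≈ 0.02956
  G=163: 163/255≈0.6392 > 0.04045 → ((0.6392+0.055)/1.055)^2.4 ≈ 0.36625
  B=133: 133/255≈0.5216 > 0.04045 → ((0.5216+0.055)/1.055)^2.4 ≈ 0.23455
  L1 = 0.2126×0.02956 + 0.7152×0.36625 + 0.0722×0.23455 ≈ 0.28516
Color 2 (0,203,230):
  R=0: 0/255≈0.0000 ≤ 0.04045 → 0.0000/12.92 ≈ 0.00000
  G=203: 203/255≈0.7961 > 0.04045 → ((0.7961+0.055)/1.055)^2.4 ≈ 0.59720
  B=230: 230/255≈0.9020 > 0.04045 → ((0.9020+0.055)/1.055)^2.4 ≈ 0.79130
  L2 = 0.2126×0.00000 + 0.7152×0.59720 + 0.0722×0.79130 ≈ 0.48425
Lighter = 0.48425, Darker = 0.28516
Ratio = (L_lighter + 0.05) / (L_darker + 0.05)
Ratio = (0.48425 + 0.05) / (0.28516 + 0.05) = 0.53425 / 0.33516 ≈ 1.5940
Ratio ≈ 1.59:1


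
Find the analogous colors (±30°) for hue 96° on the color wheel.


Base hue: 96°
Left analog: (96 - 30) mod 360 = 66°
Right analog: (96 + 30) mod 360 = 126°
Analogous hues = 66° and 126°


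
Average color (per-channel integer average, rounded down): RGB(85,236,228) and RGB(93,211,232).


Midpoint: each channel = ⌊(C₁+C₂)/2⌋
R: ⌊(85+93)/2⌋ = 89
G: ⌊(236+211)/2⌋ = 223
B: ⌊(228+232)/2⌋ = 230
= RGB(89, 223, 230)


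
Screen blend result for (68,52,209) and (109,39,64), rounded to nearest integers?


Screen: C = 255 - (255-A)×(255-B)/255, rounded to nearest integer
R: 255 - (255-68)×(255-109)/255 = 255 - 27302/255 ≈ 255 - 107.067 = 147.933 → 148
G: 255 - (255-52)×(255-39)/255 = 255 - 43848/255 ≈ 255 - 171.953 = 83.047 → 83
B: 255 - (255-209)×(255-64)/255 = 255 - 8786/255 ≈ 255 - 34.455 = 220.545 → 221
= RGB(148, 83, 221)


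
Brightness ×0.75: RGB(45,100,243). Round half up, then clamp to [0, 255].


Multiply each channel by 0.75, round half up, clamp to [0, 255]
R: 45×0.75 = 33.75 → round → 34
G: 100×0.75 = 75
B: 243×0.75 = 182.25 → round → 182
= RGB(34, 75, 182)


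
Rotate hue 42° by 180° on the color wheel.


New hue = (H + rotation) mod 360
New hue = (42 + 180) mod 360
= 222 mod 360
= 222°


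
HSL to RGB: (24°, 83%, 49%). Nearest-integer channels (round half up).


H=24°, S=0.83, L=0.49
C = (1-|2L-1|)×S = (1-|-0.02|)×0.83 = 0.8134
H' = H/60 = 24/60 ≈ 0.4000; X = C×(1-|H' mod 2 - 1|) = 0.32536
m = L - C/2 = 0.49 - 0.4067 = 0.0833
Sector ⌊H'⌋ = 0 → (R',G',B') = (0.8134, 0.32536, 0.0)
RGB = ((R'+m)×255, (G'+m)×255, (B'+m)×255) = (228.6585, 104.2083, 21.2415)
Round half up → RGB(229, 104, 21)


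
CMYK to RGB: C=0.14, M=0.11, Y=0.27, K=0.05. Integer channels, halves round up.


R = 255 × (1-C) × (1-K) = 255 × 0.86 × 0.95 = 208.335 → 208
G = 255 × (1-M) × (1-K) = 255 × 0.89 × 0.95 = 215.6025 → 216
B = 255 × (1-Y) × (1-K) = 255 × 0.73 × 0.95 = 176.8425 → 177
= RGB(208, 216, 177)


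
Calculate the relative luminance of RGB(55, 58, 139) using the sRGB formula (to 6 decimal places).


Linearize each channel (sRGB transfer function): c = v/255; c_lin = c/12.92 if c ≤ 0.04045, else ((c+0.055)/1.055)^2.4
  R: 55/255 ≈ 0.215686 > 0.04045 → ((0.215686+0.055)/1.055)^2.4 ≈ 0.038204
  G: 58/255 ≈ 0.227451 > 0.04045 → ((0.227451+0.055)/1.055)^2.4 ≈ 0.042311
  B: 139/255 ≈ 0.545098 > 0.04045 → ((0.545098+0.055)/1.055)^2.4 ≈ 0.258183
R_lin = 0.038204, G_lin = 0.042311, B_lin = 0.258183
L = 0.2126×R + 0.7152×G + 0.0722×B
L = 0.2126×0.038204 + 0.7152×0.042311 + 0.0722×0.258183
L ≈ 0.057024


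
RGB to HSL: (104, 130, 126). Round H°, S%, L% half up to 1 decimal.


Normalize: R'=104/255≈0.4078, G'=130/255≈0.5098, B'=126/255≈0.4941
Max=130/255, Min=104/255, Δ=Max-Min=26/255
L = (Max+Min)/2 = (130+104)/510 = 234/510 = 0.45882… → L = 45.9%
L ≤ 0.5 → S = Δ/(Max+Min) = 26/(130+104) = 26/234 = 0.11111… → S = 11.1%
(the 1/255 factors cancel in S and H, so raw channel differences can be used)
Max is G' → H = 60 × ((B-R)/Δ + 2) = 60 × ((126-104)/26 + 2)
  22/26 + 2 = 0.8461… + 2 = 2.8461…
  H = 60 × 2.8461… = 170.769…° → H = 170.8°
= HSL(170.8°, 11.1%, 45.9%)


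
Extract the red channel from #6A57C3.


Color: #6A57C3
R = 6A = 106
G = 57 = 87
B = C3 = 195
Red = 106


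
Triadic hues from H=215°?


Triadic: equally spaced at 120° intervals
H1 = 215°
H2 = (215 + 120) mod 360 = 335°
H3 = (215 + 240) mod 360 = 95°
Triadic = 215°, 335°, 95°


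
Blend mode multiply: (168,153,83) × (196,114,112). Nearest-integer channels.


Multiply: C = A×B/255, rounded to nearest integer
R: 168×196/255 = 32928/255 ≈ 129.129 → 129
G: 153×114/255 = 17442/255 ≈ 68.400 → 68
B: 83×112/255 = 9296/255 ≈ 36.455 → 36
= RGB(129, 68, 36)


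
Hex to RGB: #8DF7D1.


8D → 141 (R)
F7 → 247 (G)
D1 → 209 (B)
= RGB(141, 247, 209)


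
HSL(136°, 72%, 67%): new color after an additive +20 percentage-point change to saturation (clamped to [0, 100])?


Original S = 72%
Adjustment = +20 percentage points
New S = 72 + (20) = 92
Clamp to [0, 100] → 92
= HSL(136°, 92%, 67%)


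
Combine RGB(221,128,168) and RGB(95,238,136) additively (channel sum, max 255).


Additive: each channel = min(255, C₁+C₂)
R: 221+95 = 316 → 255
G: 128+238 = 366 → 255
B: 168+136 = 304 → 255
= RGB(255, 255, 255)


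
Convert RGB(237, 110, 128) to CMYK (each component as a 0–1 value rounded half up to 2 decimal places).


R'=237/255≈0.9294, G'=110/255≈0.4314, B'=128/255≈0.5020
K = 1 - max(R',G',B') = 1 - 237/255 = 18/255 = 0.07058… → 0.07
(1-R'-K)/(1-K) simplifies to (max-R)/max with max = 237:
C = (237-237)/237 = 0/237 = 0 → 0.00
M = (237-110)/237 = 127/237 = 0.53586… → 0.54
Y = (237-128)/237 = 109/237 = 0.45991… → 0.46
= CMYK(0.00, 0.54, 0.46, 0.07)


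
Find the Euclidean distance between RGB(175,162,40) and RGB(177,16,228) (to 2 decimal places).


d = √[(R₁-R₂)² + (G₁-G₂)² + (B₁-B₂)²]
d = √[(175-177)² + (162-16)² + (40-228)²]
d = √[4 + 21316 + 35344]
d = √56664
d ≈ 238.04


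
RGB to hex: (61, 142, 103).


R = 61 → 3D (hex)
G = 142 → 8E (hex)
B = 103 → 67 (hex)
Hex = #3D8E67


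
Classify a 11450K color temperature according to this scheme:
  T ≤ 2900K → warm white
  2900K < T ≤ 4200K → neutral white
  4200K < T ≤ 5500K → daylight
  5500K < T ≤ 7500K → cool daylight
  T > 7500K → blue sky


Temperature: 11450K
11450K > 7500K → blue sky
Classification: blue sky


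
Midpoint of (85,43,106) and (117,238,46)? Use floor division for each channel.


Midpoint: each channel = ⌊(C₁+C₂)/2⌋
R: ⌊(85+117)/2⌋ = 101
G: ⌊(43+238)/2⌋ = 140
B: ⌊(106+46)/2⌋ = 76
= RGB(101, 140, 76)


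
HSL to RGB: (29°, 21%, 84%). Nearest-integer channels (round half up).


H=29°, S=0.21, L=0.84
C = (1-|2L-1|)×S = (1-|0.68|)×0.21 = 0.0672
H' = H/60 = 29/60 ≈ 0.4833; X = C×(1-|H' mod 2 - 1|) = 0.03248
m = L - C/2 = 0.84 - 0.0336 = 0.8064
Sector ⌊H'⌋ = 0 → (R',G',B') = (0.0672, 0.03248, 0.0)
RGB = ((R'+m)×255, (G'+m)×255, (B'+m)×255) = (222.768, 213.9144, 205.632)
Round half up → RGB(223, 214, 206)


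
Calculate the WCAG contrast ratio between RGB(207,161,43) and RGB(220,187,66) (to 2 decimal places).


Linearize each sRGB channel c=v/255: c/12.92 if c ≤ 0.04045 else ((c+0.055)/1.055)^2.4
L = 0.2126×R_lin + 0.7152×G_lin + 0.0722×B_lin
Color 1 (207,161,43):
  R=207: 207/255≈0.8118 > 0.04045 → ((0.8118+0.055)/1.055)^2.4 ≈ 0.62396
  G=161: 161/255≈0.6314 > 0.04045 → ((0.6314+0.055)/1.055)^2.4 ≈ 0.35640
  B=43: 43/255≈0.1686 > 0.04045 → ((0.1686+0.055)/1.055)^2.4 ≈ 0.02416
  L1 = 0.2126×0.62396 + 0.7152×0.35640 + 0.0722×0.02416 ≈ 0.38930
Color 2 (220,187,66):
  R=220: 220/255≈0.8627 > 0.04045 → ((0.8627+0.055)/1.055)^2.4 ≈ 0.71569
  G=187: 187/255≈0.7333 > 0.04045 → ((0.7333+0.055)/1.055)^2.4 ≈ 0.49693
  B=66: 66/255≈0.2588 > 0.04045 → ((0.2588+0.055)/1.055)^2.4 ≈ 0.05448
  L2 = 0.2126×0.71569 + 0.7152×0.49693 + 0.0722×0.05448 ≈ 0.51150
Lighter = 0.51150, Darker = 0.38930
Ratio = (L_lighter + 0.05) / (L_darker + 0.05)
Ratio = (0.51150 + 0.05) / (0.38930 + 0.05) = 0.56150 / 0.43930 ≈ 1.2782
Ratio ≈ 1.28:1


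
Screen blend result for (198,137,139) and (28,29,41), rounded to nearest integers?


Screen: C = 255 - (255-A)×(255-B)/255, rounded to nearest integer
R: 255 - (255-198)×(255-28)/255 = 255 - 12939/255 ≈ 255 - 50.741 = 204.259 → 204
G: 255 - (255-137)×(255-29)/255 = 255 - 26668/255 ≈ 255 - 104.580 = 150.420 → 150
B: 255 - (255-139)×(255-41)/255 = 255 - 24824/255 ≈ 255 - 97.349 = 157.651 → 158
= RGB(204, 150, 158)


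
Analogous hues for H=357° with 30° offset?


Base hue: 357°
Left analog: (357 - 30) mod 360 = 327°
Right analog: (357 + 30) mod 360 = 27°
Analogous hues = 327° and 27°


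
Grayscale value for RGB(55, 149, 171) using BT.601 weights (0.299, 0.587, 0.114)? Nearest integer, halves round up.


Gray = 0.299×R + 0.587×G + 0.114×B
Gray = 0.299×55 + 0.587×149 + 0.114×171
Gray = 16.445 + 87.463 + 19.494
Gray = 123.402 → round half up → 123
Gray = 123


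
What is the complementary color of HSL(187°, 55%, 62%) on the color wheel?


Complement = opposite side of color wheel = hue + 180°
H' = (187 + 180) mod 360 = 7°
S and L unchanged.
= HSL(7°, 55%, 62%)


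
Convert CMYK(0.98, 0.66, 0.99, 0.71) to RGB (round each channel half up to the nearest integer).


R = 255 × (1-C) × (1-K) = 255 × 0.02 × 0.29 = 1.479 → 1
G = 255 × (1-M) × (1-K) = 255 × 0.34 × 0.29 = 25.143 → 25
B = 255 × (1-Y) × (1-K) = 255 × 0.01 × 0.29 = 0.7395 → 1
= RGB(1, 25, 1)


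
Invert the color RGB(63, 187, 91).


Invert: (255-R, 255-G, 255-B)
R: 255-63 = 192
G: 255-187 = 68
B: 255-91 = 164
= RGB(192, 68, 164)


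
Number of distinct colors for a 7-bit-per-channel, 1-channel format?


Total bits = 7 bits/channel × 1 channels = 7 bits
Distinct colors = 2^7
= 128 colors


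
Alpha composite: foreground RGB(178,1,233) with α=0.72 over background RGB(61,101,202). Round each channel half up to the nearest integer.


C = α×F + (1-α)×B, with 1-α = 0.28
R: 0.72×178 + 0.28×61 = 128.16 + 17.08 = 145.24 → 145
G: 0.72×1 + 0.28×101 = 0.72 + 28.28 = 29.00 → 29
B: 0.72×233 + 0.28×202 = 167.76 + 56.56 = 224.32 → 224
= RGB(145, 29, 224)


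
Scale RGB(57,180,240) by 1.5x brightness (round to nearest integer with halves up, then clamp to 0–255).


Multiply each channel by 1.5, round half up, clamp to [0, 255]
R: 57×1.5 = 85.5 → round → 86
G: 180×1.5 = 270 → clamp → 255
B: 240×1.5 = 360 → clamp → 255
= RGB(86, 255, 255)


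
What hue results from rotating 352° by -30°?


New hue = (H + rotation) mod 360
New hue = (352 -30) mod 360
= 322 mod 360
= 322°


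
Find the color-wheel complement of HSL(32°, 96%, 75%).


Complement = opposite side of color wheel = hue + 180°
H' = (32 + 180) mod 360 = 212°
S and L unchanged.
= HSL(212°, 96%, 75%)


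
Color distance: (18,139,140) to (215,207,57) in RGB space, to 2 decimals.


d = √[(R₁-R₂)² + (G₁-G₂)² + (B₁-B₂)²]
d = √[(18-215)² + (139-207)² + (140-57)²]
d = √[38809 + 4624 + 6889]
d = √50322
d ≈ 224.33


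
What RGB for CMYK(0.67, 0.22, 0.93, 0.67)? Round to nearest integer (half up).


R = 255 × (1-C) × (1-K) = 255 × 0.33 × 0.33 = 27.7695 → 28
G = 255 × (1-M) × (1-K) = 255 × 0.78 × 0.33 = 65.637 → 66
B = 255 × (1-Y) × (1-K) = 255 × 0.07 × 0.33 = 5.8905 → 6
= RGB(28, 66, 6)


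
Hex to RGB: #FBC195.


FB → 251 (R)
C1 → 193 (G)
95 → 149 (B)
= RGB(251, 193, 149)


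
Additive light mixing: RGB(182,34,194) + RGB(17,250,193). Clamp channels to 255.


Additive: each channel = min(255, C₁+C₂)
R: 182+17 = 199 → 199
G: 34+250 = 284 → 255
B: 194+193 = 387 → 255
= RGB(199, 255, 255)


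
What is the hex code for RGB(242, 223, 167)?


R = 242 → F2 (hex)
G = 223 → DF (hex)
B = 167 → A7 (hex)
Hex = #F2DFA7


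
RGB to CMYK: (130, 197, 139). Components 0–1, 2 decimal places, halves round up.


R'=130/255≈0.5098, G'=197/255≈0.7725, B'=139/255≈0.5451
K = 1 - max(R',G',B') = 1 - 197/255 = 58/255 = 0.22745… → 0.23
(1-R'-K)/(1-K) simplifies to (max-R)/max with max = 197:
C = (197-130)/197 = 67/197 = 0.34010… → 0.34
M = (197-197)/197 = 0/197 = 0 → 0.00
Y = (197-139)/197 = 58/197 = 0.29441… → 0.29
= CMYK(0.34, 0.00, 0.29, 0.23)


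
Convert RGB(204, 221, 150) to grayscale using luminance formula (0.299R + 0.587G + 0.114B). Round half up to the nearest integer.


Gray = 0.299×R + 0.587×G + 0.114×B
Gray = 0.299×204 + 0.587×221 + 0.114×150
Gray = 60.996 + 129.727 + 17.100
Gray = 207.823 → round half up → 208
Gray = 208


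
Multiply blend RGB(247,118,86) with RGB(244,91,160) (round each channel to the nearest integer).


Multiply: C = A×B/255, rounded to nearest integer
R: 247×244/255 = 60268/255 ≈ 236.345 → 236
G: 118×91/255 = 10738/255 ≈ 42.110 → 42
B: 86×160/255 = 13760/255 ≈ 53.961 → 54
= RGB(236, 42, 54)


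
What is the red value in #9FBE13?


Color: #9FBE13
R = 9F = 159
G = BE = 190
B = 13 = 19
Red = 159


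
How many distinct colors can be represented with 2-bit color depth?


Colors = 2^bits = 2^2
= 4 colors


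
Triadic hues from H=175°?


Triadic: equally spaced at 120° intervals
H1 = 175°
H2 = (175 + 120) mod 360 = 295°
H3 = (175 + 240) mod 360 = 55°
Triadic = 175°, 295°, 55°


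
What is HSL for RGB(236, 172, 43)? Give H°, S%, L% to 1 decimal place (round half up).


Normalize: R'=236/255≈0.9255, G'=172/255≈0.6745, B'=43/255≈0.1686
Max=236/255, Min=43/255, Δ=Max-Min=193/255
L = (Max+Min)/2 = (236+43)/510 = 279/510 = 0.54705… → L = 54.7%
L > 0.5 → S = Δ/(2-Max-Min) = 193/(510-236-43) = 193/231 = 0.83549… → S = 83.5%
(the 1/255 factors cancel in S and H, so raw channel differences can be used)
Max is R' → H = 60 × (((G-B)/Δ) mod 6) = 60 × (((172-43)/193) mod 6)
  129/193 = 0.6683…
  H = 60 × 0.6683… = 40.103…° → H = 40.1°
= HSL(40.1°, 83.5%, 54.7%)


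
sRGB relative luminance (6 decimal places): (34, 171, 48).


Linearize each channel (sRGB transfer function): c = v/255; c_lin = c/12.92 if c ≤ 0.04045, else ((c+0.055)/1.055)^2.4
  R: 34/255 ≈ 0.133333 > 0.04045 → ((0.133333+0.055)/1.055)^2.4 ≈ 0.015996
  G: 171/255 ≈ 0.670588 > 0.04045 → ((0.670588+0.055)/1.055)^2.4 ≈ 0.407240
  B: 48/255 ≈ 0.188235 > 0.04045 → ((0.188235+0.055)/1.055)^2.4 ≈ 0.029557
R_lin = 0.015996, G_lin = 0.407240, B_lin = 0.029557
L = 0.2126×R + 0.7152×G + 0.0722×B
L = 0.2126×0.015996 + 0.7152×0.407240 + 0.0722×0.029557
L ≈ 0.296793


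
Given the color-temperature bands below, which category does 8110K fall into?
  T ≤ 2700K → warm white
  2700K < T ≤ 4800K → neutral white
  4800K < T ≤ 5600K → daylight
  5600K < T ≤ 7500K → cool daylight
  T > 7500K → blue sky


Temperature: 8110K
8110K > 7500K → blue sky
Classification: blue sky


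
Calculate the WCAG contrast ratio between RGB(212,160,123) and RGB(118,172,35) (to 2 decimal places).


Linearize each sRGB channel c=v/255: c/12.92 if c ≤ 0.04045 else ((c+0.055)/1.055)^2.4
L = 0.2126×R_lin + 0.7152×G_lin + 0.0722×B_lin
Color 1 (212,160,123):
  R=212: 212/255≈0.8314 > 0.04045 → ((0.8314+0.055)/1.055)^2.4 ≈ 0.65837
  G=160: 160/255≈0.6275 > 0.04045 → ((0.6275+0.055)/1.055)^2.4 ≈ 0.35153
  B=123: 123/255≈0.4824 > 0.04045 → ((0.4824+0.055)/1.055)^2.4 ≈ 0.19807
  L1 = 0.2126×0.65837 + 0.7152×0.35153 + 0.0722×0.19807 ≈ 0.40569
Color 2 (118,172,35):
  R=118: 118/255≈0.4627 > 0.04045 → ((0.4627+0.055)/1.055)^2.4 ≈ 0.18116
  G=172: 172/255≈0.6745 > 0.04045 → ((0.6745+0.055)/1.055)^2.4 ≈ 0.41254
  B=35: 35/255≈0.1373 > 0.04045 → ((0.1373+0.055)/1.055)^2.4 ≈ 0.01681
  L2 = 0.2126×0.18116 + 0.7152×0.41254 + 0.0722×0.01681 ≈ 0.33478
Lighter = 0.40569, Darker = 0.33478
Ratio = (L_lighter + 0.05) / (L_darker + 0.05)
Ratio = (0.40569 + 0.05) / (0.33478 + 0.05) = 0.45569 / 0.38478 ≈ 1.1843
Ratio ≈ 1.18:1


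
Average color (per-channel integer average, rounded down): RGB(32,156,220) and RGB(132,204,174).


Midpoint: each channel = ⌊(C₁+C₂)/2⌋
R: ⌊(32+132)/2⌋ = 82
G: ⌊(156+204)/2⌋ = 180
B: ⌊(220+174)/2⌋ = 197
= RGB(82, 180, 197)


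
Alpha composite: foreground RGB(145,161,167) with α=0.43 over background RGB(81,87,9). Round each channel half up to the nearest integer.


C = α×F + (1-α)×B, with 1-α = 0.57
R: 0.43×145 + 0.57×81 = 62.35 + 46.17 = 108.52 → 109
G: 0.43×161 + 0.57×87 = 69.23 + 49.59 = 118.82 → 119
B: 0.43×167 + 0.57×9 = 71.81 + 5.13 = 76.94 → 77
= RGB(109, 119, 77)


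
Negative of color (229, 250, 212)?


Invert: (255-R, 255-G, 255-B)
R: 255-229 = 26
G: 255-250 = 5
B: 255-212 = 43
= RGB(26, 5, 43)


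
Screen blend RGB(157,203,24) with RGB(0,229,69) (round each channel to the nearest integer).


Screen: C = 255 - (255-A)×(255-B)/255, rounded to nearest integer
R: 255 - (255-157)×(255-0)/255 = 255 - 24990/255 ≈ 255 - 98.000 = 157.000 → 157
G: 255 - (255-203)×(255-229)/255 = 255 - 1352/255 ≈ 255 - 5.302 = 249.698 → 250
B: 255 - (255-24)×(255-69)/255 = 255 - 42966/255 ≈ 255 - 168.494 = 86.506 → 87
= RGB(157, 250, 87)


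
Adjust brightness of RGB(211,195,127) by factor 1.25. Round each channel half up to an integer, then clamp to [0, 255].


Multiply each channel by 1.25, round half up, clamp to [0, 255]
R: 211×1.25 = 263.75 → round → 264 → clamp → 255
G: 195×1.25 = 243.75 → round → 244
B: 127×1.25 = 158.75 → round → 159
= RGB(255, 244, 159)


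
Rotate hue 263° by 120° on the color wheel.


New hue = (H + rotation) mod 360
New hue = (263 + 120) mod 360
= 383 mod 360
= 23°


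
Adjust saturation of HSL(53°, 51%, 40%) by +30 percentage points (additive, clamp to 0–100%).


Original S = 51%
Adjustment = +30 percentage points
New S = 51 + (30) = 81
Clamp to [0, 100] → 81
= HSL(53°, 81%, 40%)


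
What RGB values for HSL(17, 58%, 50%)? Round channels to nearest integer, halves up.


H=17°, S=0.58, L=0.50
C = (1-|2L-1|)×S = (1-|0.00|)×0.58 = 0.58
H' = H/60 = 17/60 ≈ 0.2833; X = C×(1-|H' mod 2 - 1|) ≈ 0.1643
m = L - C/2 = 0.50 - 0.29 = 0.21
Sector ⌊H'⌋ = 0 → (R',G',B') = (0.58, ≈0.1643, 0.0)
RGB = ((R'+m)×255, (G'+m)×255, (B'+m)×255) = (201.45, 95.455, 53.55)
Round half up → RGB(201, 95, 54)


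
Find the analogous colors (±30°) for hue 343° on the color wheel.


Base hue: 343°
Left analog: (343 - 30) mod 360 = 313°
Right analog: (343 + 30) mod 360 = 13°
Analogous hues = 313° and 13°


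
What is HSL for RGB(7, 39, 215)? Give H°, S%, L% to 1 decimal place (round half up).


Normalize: R'=7/255≈0.0275, G'=39/255≈0.1529, B'=215/255≈0.8431
Max=215/255, Min=7/255, Δ=Max-Min=208/255
L = (Max+Min)/2 = (215+7)/510 = 222/510 = 0.43529… → L = 43.5%
L ≤ 0.5 → S = Δ/(Max+Min) = 208/(215+7) = 208/222 = 0.93693… → S = 93.7%
(the 1/255 factors cancel in S and H, so raw channel differences can be used)
Max is B' → H = 60 × ((R-G)/Δ + 4) = 60 × ((7-39)/208 + 4)
  -32/208 + 4 = -0.1538… + 4 = 3.8461…
  H = 60 × 3.8461… = 230.769…° → H = 230.8°
= HSL(230.8°, 93.7%, 43.5%)


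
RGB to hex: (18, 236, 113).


R = 18 → 12 (hex)
G = 236 → EC (hex)
B = 113 → 71 (hex)
Hex = #12EC71


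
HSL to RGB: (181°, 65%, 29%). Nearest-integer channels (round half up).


H=181°, S=0.65, L=0.29
C = (1-|2L-1|)×S = (1-|-0.42|)×0.65 = 0.377
H' = H/60 = 181/60 ≈ 3.0167; X = C×(1-|H' mod 2 - 1|) ≈ 0.3707
m = L - C/2 = 0.29 - 0.1885 = 0.1015
Sector ⌊H'⌋ = 3 → (R',G',B') = (0.0, ≈0.3707, 0.377)
RGB = ((R'+m)×255, (G'+m)×255, (B'+m)×255) = (25.8825, 120.41525, 122.0175)
Round half up → RGB(26, 120, 122)


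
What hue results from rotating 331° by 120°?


New hue = (H + rotation) mod 360
New hue = (331 + 120) mod 360
= 451 mod 360
= 91°


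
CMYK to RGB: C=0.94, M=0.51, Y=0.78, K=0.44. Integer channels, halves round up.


R = 255 × (1-C) × (1-K) = 255 × 0.06 × 0.56 = 8.568 → 9
G = 255 × (1-M) × (1-K) = 255 × 0.49 × 0.56 = 69.972 → 70
B = 255 × (1-Y) × (1-K) = 255 × 0.22 × 0.56 = 31.416 → 31
= RGB(9, 70, 31)


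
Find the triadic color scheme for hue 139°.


Triadic: equally spaced at 120° intervals
H1 = 139°
H2 = (139 + 120) mod 360 = 259°
H3 = (139 + 240) mod 360 = 19°
Triadic = 139°, 259°, 19°


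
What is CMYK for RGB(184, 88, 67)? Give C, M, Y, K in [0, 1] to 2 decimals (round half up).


R'=184/255≈0.7216, G'=88/255≈0.3451, B'=67/255≈0.2627
K = 1 - max(R',G',B') = 1 - 184/255 = 71/255 = 0.27843… → 0.28
(1-R'-K)/(1-K) simplifies to (max-R)/max with max = 184:
C = (184-184)/184 = 0/184 = 0 → 0.00
M = (184-88)/184 = 96/184 = 0.52173… → 0.52
Y = (184-67)/184 = 117/184 = 0.63586… → 0.64
= CMYK(0.00, 0.52, 0.64, 0.28)


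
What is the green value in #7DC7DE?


Color: #7DC7DE
R = 7D = 125
G = C7 = 199
B = DE = 222
Green = 199


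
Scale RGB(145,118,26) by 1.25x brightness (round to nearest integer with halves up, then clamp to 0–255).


Multiply each channel by 1.25, round half up, clamp to [0, 255]
R: 145×1.25 = 181.25 → round → 181
G: 118×1.25 = 147.5 → round → 148
B: 26×1.25 = 32.5 → round → 33
= RGB(181, 148, 33)


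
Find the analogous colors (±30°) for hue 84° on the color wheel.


Base hue: 84°
Left analog: (84 - 30) mod 360 = 54°
Right analog: (84 + 30) mod 360 = 114°
Analogous hues = 54° and 114°


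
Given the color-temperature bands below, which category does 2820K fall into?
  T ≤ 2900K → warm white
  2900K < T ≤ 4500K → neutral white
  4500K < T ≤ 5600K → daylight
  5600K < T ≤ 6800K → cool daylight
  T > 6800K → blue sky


Temperature: 2820K
2820K ≤ 2900K → warm white
Classification: warm white


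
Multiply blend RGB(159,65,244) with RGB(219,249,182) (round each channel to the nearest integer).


Multiply: C = A×B/255, rounded to nearest integer
R: 159×219/255 = 34821/255 ≈ 136.553 → 137
G: 65×249/255 = 16185/255 ≈ 63.471 → 63
B: 244×182/255 = 44408/255 ≈ 174.149 → 174
= RGB(137, 63, 174)


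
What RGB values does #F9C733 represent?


F9 → 249 (R)
C7 → 199 (G)
33 → 51 (B)
= RGB(249, 199, 51)


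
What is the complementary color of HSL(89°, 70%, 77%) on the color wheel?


Complement = opposite side of color wheel = hue + 180°
H' = (89 + 180) mod 360 = 269°
S and L unchanged.
= HSL(269°, 70%, 77%)


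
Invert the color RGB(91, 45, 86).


Invert: (255-R, 255-G, 255-B)
R: 255-91 = 164
G: 255-45 = 210
B: 255-86 = 169
= RGB(164, 210, 169)


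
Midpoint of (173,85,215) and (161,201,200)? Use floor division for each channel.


Midpoint: each channel = ⌊(C₁+C₂)/2⌋
R: ⌊(173+161)/2⌋ = 167
G: ⌊(85+201)/2⌋ = 143
B: ⌊(215+200)/2⌋ = 207
= RGB(167, 143, 207)


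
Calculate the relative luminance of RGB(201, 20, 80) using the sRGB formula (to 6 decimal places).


Linearize each channel (sRGB transfer function): c = v/255; c_lin = c/12.92 if c ≤ 0.04045, else ((c+0.055)/1.055)^2.4
  R: 201/255 ≈ 0.788235 > 0.04045 → ((0.788235+0.055)/1.055)^2.4 ≈ 0.584078
  G: 20/255 ≈ 0.078431 > 0.04045 → ((0.078431+0.055)/1.055)^2.4 ≈ 0.006995
  B: 80/255 ≈ 0.313725 > 0.04045 → ((0.313725+0.055)/1.055)^2.4 ≈ 0.080220
R_lin = 0.584078, G_lin = 0.006995, B_lin = 0.080220
L = 0.2126×R + 0.7152×G + 0.0722×B
L = 0.2126×0.584078 + 0.7152×0.006995 + 0.0722×0.080220
L ≈ 0.134970


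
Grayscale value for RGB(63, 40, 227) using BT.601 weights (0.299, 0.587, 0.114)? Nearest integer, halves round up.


Gray = 0.299×R + 0.587×G + 0.114×B
Gray = 0.299×63 + 0.587×40 + 0.114×227
Gray = 18.837 + 23.480 + 25.878
Gray = 68.195 → round half up → 68
Gray = 68


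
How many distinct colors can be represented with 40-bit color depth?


Colors = 2^bits = 2^40
= 1,099,511,627,776 colors


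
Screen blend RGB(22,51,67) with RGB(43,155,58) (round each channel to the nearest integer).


Screen: C = 255 - (255-A)×(255-B)/255, rounded to nearest integer
R: 255 - (255-22)×(255-43)/255 = 255 - 49396/255 ≈ 255 - 193.710 = 61.290 → 61
G: 255 - (255-51)×(255-155)/255 = 255 - 20400/255 ≈ 255 - 80.000 = 175.000 → 175
B: 255 - (255-67)×(255-58)/255 = 255 - 37036/255 ≈ 255 - 145.239 = 109.761 → 110
= RGB(61, 175, 110)


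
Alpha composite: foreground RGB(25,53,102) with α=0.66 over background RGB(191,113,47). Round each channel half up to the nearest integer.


C = α×F + (1-α)×B, with 1-α = 0.34
R: 0.66×25 + 0.34×191 = 16.50 + 64.94 = 81.44 → 81
G: 0.66×53 + 0.34×113 = 34.98 + 38.42 = 73.40 → 73
B: 0.66×102 + 0.34×47 = 67.32 + 15.98 = 83.30 → 83
= RGB(81, 73, 83)


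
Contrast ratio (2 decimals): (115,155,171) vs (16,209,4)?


Linearize each sRGB channel c=v/255: c/12.92 if c ≤ 0.04045 else ((c+0.055)/1.055)^2.4
L = 0.2126×R_lin + 0.7152×G_lin + 0.0722×B_lin
Color 1 (115,155,171):
  R=115: 115/255≈0.4510 > 0.04045 → ((0.4510+0.055)/1.055)^2.4 ≈ 0.17144
  G=155: 155/255≈0.6078 > 0.04045 → ((0.6078+0.055)/1.055)^2.4 ≈ 0.32778
  B=171: 171/255≈0.6706 > 0.04045 → ((0.6706+0.055)/1.055)^2.4 ≈ 0.40724
  L1 = 0.2126×0.17144 + 0.7152×0.32778 + 0.0722×0.40724 ≈ 0.30028
Color 2 (16,209,4):
  R=16: 16/255≈0.0627 > 0.04045 → ((0.0627+0.055)/1.055)^2.4 ≈ 0.00518
  G=209: 209/255≈0.8196 > 0.04045 → ((0.8196+0.055)/1.055)^2.4 ≈ 0.63760
  B=4: 4/255≈0.0157 ≤ 0.04045 → 0.0157/12.92 ≈ 0.00121
  L2 = 0.2126×0.00518 + 0.7152×0.63760 + 0.0722×0.00121 ≈ 0.45720
Lighter = 0.45720, Darker = 0.30028
Ratio = (L_lighter + 0.05) / (L_darker + 0.05)
Ratio = (0.45720 + 0.05) / (0.30028 + 0.05) = 0.50720 / 0.35028 ≈ 1.4480
Ratio ≈ 1.45:1


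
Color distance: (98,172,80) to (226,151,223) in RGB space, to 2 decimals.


d = √[(R₁-R₂)² + (G₁-G₂)² + (B₁-B₂)²]
d = √[(98-226)² + (172-151)² + (80-223)²]
d = √[16384 + 441 + 20449]
d = √37274
d ≈ 193.06


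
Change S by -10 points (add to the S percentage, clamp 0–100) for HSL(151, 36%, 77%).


Original S = 36%
Adjustment = -10 percentage points
New S = 36 + (-10) = 26
Clamp to [0, 100] → 26
= HSL(151°, 26%, 77%)


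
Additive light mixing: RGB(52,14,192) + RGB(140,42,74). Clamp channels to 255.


Additive: each channel = min(255, C₁+C₂)
R: 52+140 = 192 → 192
G: 14+42 = 56 → 56
B: 192+74 = 266 → 255
= RGB(192, 56, 255)


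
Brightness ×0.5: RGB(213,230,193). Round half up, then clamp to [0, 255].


Multiply each channel by 0.5, round half up, clamp to [0, 255]
R: 213×0.5 = 106.5 → round → 107
G: 230×0.5 = 115
B: 193×0.5 = 96.5 → round → 97
= RGB(107, 115, 97)


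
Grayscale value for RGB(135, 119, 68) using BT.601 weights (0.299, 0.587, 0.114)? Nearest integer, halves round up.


Gray = 0.299×R + 0.587×G + 0.114×B
Gray = 0.299×135 + 0.587×119 + 0.114×68
Gray = 40.365 + 69.853 + 7.752
Gray = 117.970 → round half up → 118
Gray = 118


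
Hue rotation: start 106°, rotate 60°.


New hue = (H + rotation) mod 360
New hue = (106 + 60) mod 360
= 166 mod 360
= 166°


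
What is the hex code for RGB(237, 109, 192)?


R = 237 → ED (hex)
G = 109 → 6D (hex)
B = 192 → C0 (hex)
Hex = #ED6DC0


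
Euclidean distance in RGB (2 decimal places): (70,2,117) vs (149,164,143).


d = √[(R₁-R₂)² + (G₁-G₂)² + (B₁-B₂)²]
d = √[(70-149)² + (2-164)² + (117-143)²]
d = √[6241 + 26244 + 676]
d = √33161
d ≈ 182.10


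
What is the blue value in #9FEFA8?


Color: #9FEFA8
R = 9F = 159
G = EF = 239
B = A8 = 168
Blue = 168


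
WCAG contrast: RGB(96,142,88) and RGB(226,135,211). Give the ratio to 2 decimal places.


Linearize each sRGB channel c=v/255: c/12.92 if c ≤ 0.04045 else ((c+0.055)/1.055)^2.4
L = 0.2126×R_lin + 0.7152×G_lin + 0.0722×B_lin
Color 1 (96,142,88):
  R=96: 96/255≈0.3765 > 0.04045 → ((0.3765+0.055)/1.055)^2.4 ≈ 0.11697
  G=142: 142/255≈0.5569 > 0.04045 → ((0.5569+0.055)/1.055)^2.4 ≈ 0.27050
  B=88: 88/255≈0.3451 > 0.04045 → ((0.3451+0.055)/1.055)^2.4 ≈ 0.09759
  L1 = 0.2126×0.11697 + 0.7152×0.27050 + 0.0722×0.09759 ≈ 0.22537
Color 2 (226,135,211):
  R=226: 226/255≈0.8863 > 0.04045 → ((0.8863+0.055)/1.055)^2.4 ≈ 0.76052
  G=135: 135/255≈0.5294 > 0.04045 → ((0.5294+0.055)/1.055)^2.4 ≈ 0.24228
  B=211: 211/255≈0.8275 > 0.04045 → ((0.8275+0.055)/1.055)^2.4 ≈ 0.65141
  L2 = 0.2126×0.76052 + 0.7152×0.24228 + 0.0722×0.65141 ≈ 0.38200
Lighter = 0.38200, Darker = 0.22537
Ratio = (L_lighter + 0.05) / (L_darker + 0.05)
Ratio = (0.38200 + 0.05) / (0.22537 + 0.05) = 0.43200 / 0.27537 ≈ 1.5688
Ratio ≈ 1.57:1


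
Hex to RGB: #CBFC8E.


CB → 203 (R)
FC → 252 (G)
8E → 142 (B)
= RGB(203, 252, 142)


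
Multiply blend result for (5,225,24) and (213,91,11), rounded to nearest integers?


Multiply: C = A×B/255, rounded to nearest integer
R: 5×213/255 = 1065/255 ≈ 4.176 → 4
G: 225×91/255 = 20475/255 ≈ 80.294 → 80
B: 24×11/255 = 264/255 ≈ 1.035 → 1
= RGB(4, 80, 1)


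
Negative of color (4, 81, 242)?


Invert: (255-R, 255-G, 255-B)
R: 255-4 = 251
G: 255-81 = 174
B: 255-242 = 13
= RGB(251, 174, 13)


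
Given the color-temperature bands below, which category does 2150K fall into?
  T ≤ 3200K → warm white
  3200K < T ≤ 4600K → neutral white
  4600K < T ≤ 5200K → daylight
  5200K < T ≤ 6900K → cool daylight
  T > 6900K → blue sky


Temperature: 2150K
2150K ≤ 3200K → warm white
Classification: warm white


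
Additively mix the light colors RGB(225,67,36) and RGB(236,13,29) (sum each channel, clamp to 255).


Additive: each channel = min(255, C₁+C₂)
R: 225+236 = 461 → 255
G: 67+13 = 80 → 80
B: 36+29 = 65 → 65
= RGB(255, 80, 65)


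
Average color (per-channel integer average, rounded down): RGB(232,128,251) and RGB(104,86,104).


Midpoint: each channel = ⌊(C₁+C₂)/2⌋
R: ⌊(232+104)/2⌋ = 168
G: ⌊(128+86)/2⌋ = 107
B: ⌊(251+104)/2⌋ = 177
= RGB(168, 107, 177)


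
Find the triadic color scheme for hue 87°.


Triadic: equally spaced at 120° intervals
H1 = 87°
H2 = (87 + 120) mod 360 = 207°
H3 = (87 + 240) mod 360 = 327°
Triadic = 87°, 207°, 327°


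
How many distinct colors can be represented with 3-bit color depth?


Colors = 2^bits = 2^3
= 8 colors


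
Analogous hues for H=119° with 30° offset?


Base hue: 119°
Left analog: (119 - 30) mod 360 = 89°
Right analog: (119 + 30) mod 360 = 149°
Analogous hues = 89° and 149°


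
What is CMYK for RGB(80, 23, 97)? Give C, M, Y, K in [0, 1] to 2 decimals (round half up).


R'=80/255≈0.3137, G'=23/255≈0.0902, B'=97/255≈0.3804
K = 1 - max(R',G',B') = 1 - 97/255 = 158/255 = 0.61960… → 0.62
(1-R'-K)/(1-K) simplifies to (max-R)/max with max = 97:
C = (97-80)/97 = 17/97 = 0.17525… → 0.18
M = (97-23)/97 = 74/97 = 0.76288… → 0.76
Y = (97-97)/97 = 0/97 = 0 → 0.00
= CMYK(0.18, 0.76, 0.00, 0.62)


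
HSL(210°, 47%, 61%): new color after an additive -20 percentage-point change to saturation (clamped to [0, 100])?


Original S = 47%
Adjustment = -20 percentage points
New S = 47 + (-20) = 27
Clamp to [0, 100] → 27
= HSL(210°, 27%, 61%)


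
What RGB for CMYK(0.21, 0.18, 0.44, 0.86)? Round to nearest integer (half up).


R = 255 × (1-C) × (1-K) = 255 × 0.79 × 0.14 = 28.203 → 28
G = 255 × (1-M) × (1-K) = 255 × 0.82 × 0.14 = 29.274 → 29
B = 255 × (1-Y) × (1-K) = 255 × 0.56 × 0.14 = 19.992 → 20
= RGB(28, 29, 20)


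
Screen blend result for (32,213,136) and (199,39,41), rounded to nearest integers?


Screen: C = 255 - (255-A)×(255-B)/255, rounded to nearest integer
R: 255 - (255-32)×(255-199)/255 = 255 - 12488/255 ≈ 255 - 48.973 = 206.027 → 206
G: 255 - (255-213)×(255-39)/255 = 255 - 9072/255 ≈ 255 - 35.576 = 219.424 → 219
B: 255 - (255-136)×(255-41)/255 = 255 - 25466/255 ≈ 255 - 99.867 = 155.133 → 155
= RGB(206, 219, 155)


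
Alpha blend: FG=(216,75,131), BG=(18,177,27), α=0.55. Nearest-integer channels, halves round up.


C = α×F + (1-α)×B, with 1-α = 0.45
R: 0.55×216 + 0.45×18 = 118.80 + 8.10 = 126.90 → 127
G: 0.55×75 + 0.45×177 = 41.25 + 79.65 = 120.90 → 121
B: 0.55×131 + 0.45×27 = 72.05 + 12.15 = 84.20 → 84
= RGB(127, 121, 84)


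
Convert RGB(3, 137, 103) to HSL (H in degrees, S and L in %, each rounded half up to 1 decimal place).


Normalize: R'=3/255≈0.0118, G'=137/255≈0.5373, B'=103/255≈0.4039
Max=137/255, Min=3/255, Δ=Max-Min=134/255
L = (Max+Min)/2 = (137+3)/510 = 140/510 = 0.27450… → L = 27.5%
L ≤ 0.5 → S = Δ/(Max+Min) = 134/(137+3) = 134/140 = 0.95714… → S = 95.7%
(the 1/255 factors cancel in S and H, so raw channel differences can be used)
Max is G' → H = 60 × ((B-R)/Δ + 2) = 60 × ((103-3)/134 + 2)
  100/134 + 2 = 0.7462… + 2 = 2.7462…
  H = 60 × 2.7462… = 164.776…° → H = 164.8°
= HSL(164.8°, 95.7%, 27.5%)


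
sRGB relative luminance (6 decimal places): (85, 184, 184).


Linearize each channel (sRGB transfer function): c = v/255; c_lin = c/12.92 if c ≤ 0.04045, else ((c+0.055)/1.055)^2.4
  R: 85/255 ≈ 0.333333 > 0.04045 → ((0.333333+0.055)/1.055)^2.4 ≈ 0.090842
  G: 184/255 ≈ 0.721569 > 0.04045 → ((0.721569+0.055)/1.055)^2.4 ≈ 0.479320
  B: 184/255 ≈ 0.721569 > 0.04045 → ((0.721569+0.055)/1.055)^2.4 ≈ 0.479320
R_lin = 0.090842, G_lin = 0.479320, B_lin = 0.479320
L = 0.2126×R + 0.7152×G + 0.0722×B
L = 0.2126×0.090842 + 0.7152×0.479320 + 0.0722×0.479320
L ≈ 0.396730


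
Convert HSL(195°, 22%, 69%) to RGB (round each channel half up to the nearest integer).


H=195°, S=0.22, L=0.69
C = (1-|2L-1|)×S = (1-|0.38|)×0.22 = 0.1364
H' = H/60 = 195/60 ≈ 3.2500; X = C×(1-|H' mod 2 - 1|) = 0.1023
m = L - C/2 = 0.69 - 0.0682 = 0.6218
Sector ⌊H'⌋ = 3 → (R',G',B') = (0.0, 0.1023, 0.1364)
RGB = ((R'+m)×255, (G'+m)×255, (B'+m)×255) = (158.559, 184.6455, 193.341)
Round half up → RGB(159, 185, 193)


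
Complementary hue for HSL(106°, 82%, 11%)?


Complement = opposite side of color wheel = hue + 180°
H' = (106 + 180) mod 360 = 286°
S and L unchanged.
= HSL(286°, 82%, 11%)


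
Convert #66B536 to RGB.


66 → 102 (R)
B5 → 181 (G)
36 → 54 (B)
= RGB(102, 181, 54)


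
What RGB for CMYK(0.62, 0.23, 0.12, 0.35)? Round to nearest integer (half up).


R = 255 × (1-C) × (1-K) = 255 × 0.38 × 0.65 = 62.985 → 63
G = 255 × (1-M) × (1-K) = 255 × 0.77 × 0.65 = 127.6275 → 128
B = 255 × (1-Y) × (1-K) = 255 × 0.88 × 0.65 = 145.86 → 146
= RGB(63, 128, 146)


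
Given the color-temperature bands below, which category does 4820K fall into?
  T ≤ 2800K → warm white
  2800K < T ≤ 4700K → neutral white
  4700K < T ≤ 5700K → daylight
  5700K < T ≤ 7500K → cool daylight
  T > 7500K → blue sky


Temperature: 4820K
4700K < 4820K ≤ 5700K → daylight
Classification: daylight


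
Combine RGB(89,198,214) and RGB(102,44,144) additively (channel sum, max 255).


Additive: each channel = min(255, C₁+C₂)
R: 89+102 = 191 → 191
G: 198+44 = 242 → 242
B: 214+144 = 358 → 255
= RGB(191, 242, 255)


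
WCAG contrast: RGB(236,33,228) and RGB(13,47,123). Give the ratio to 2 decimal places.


Linearize each sRGB channel c=v/255: c/12.92 if c ≤ 0.04045 else ((c+0.055)/1.055)^2.4
L = 0.2126×R_lin + 0.7152×G_lin + 0.0722×B_lin
Color 1 (236,33,228):
  R=236: 236/255≈0.9255 > 0.04045 → ((0.9255+0.055)/1.055)^2.4 ≈ 0.83880
  G=33: 33/255≈0.1294 > 0.04045 → ((0.1294+0.055)/1.055)^2.4 ≈ 0.01521
  B=228: 228/255≈0.8941 > 0.04045 → ((0.8941+0.055)/1.055)^2.4 ≈ 0.77582
  L1 = 0.2126×0.83880 + 0.7152×0.01521 + 0.0722×0.77582 ≈ 0.24522
Color 2 (13,47,123):
  R=13: 13/255≈0.0510 > 0.04045 → ((0.0510+0.055)/1.055)^2.4 ≈ 0.00402
  G=47: 47/255≈0.1843 > 0.04045 → ((0.1843+0.055)/1.055)^2.4 ≈ 0.02843
  B=123: 123/255≈0.4824 > 0.04045 → ((0.4824+0.055)/1.055)^2.4 ≈ 0.19807
  L2 = 0.2126×0.00402 + 0.7152×0.02843 + 0.0722×0.19807 ≈ 0.03549
Lighter = 0.24522, Darker = 0.03549
Ratio = (L_lighter + 0.05) / (L_darker + 0.05)
Ratio = (0.24522 + 0.05) / (0.03549 + 0.05) = 0.29522 / 0.08549 ≈ 3.4534
Ratio ≈ 3.45:1


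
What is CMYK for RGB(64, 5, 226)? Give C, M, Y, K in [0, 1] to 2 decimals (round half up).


R'=64/255≈0.2510, G'=5/255≈0.0196, B'=226/255≈0.8863
K = 1 - max(R',G',B') = 1 - 226/255 = 29/255 = 0.11372… → 0.11
(1-R'-K)/(1-K) simplifies to (max-R)/max with max = 226:
C = (226-64)/226 = 162/226 = 0.71681… → 0.72
M = (226-5)/226 = 221/226 = 0.97787… → 0.98
Y = (226-226)/226 = 0/226 = 0 → 0.00
= CMYK(0.72, 0.98, 0.00, 0.11)


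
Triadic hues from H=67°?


Triadic: equally spaced at 120° intervals
H1 = 67°
H2 = (67 + 120) mod 360 = 187°
H3 = (67 + 240) mod 360 = 307°
Triadic = 67°, 187°, 307°


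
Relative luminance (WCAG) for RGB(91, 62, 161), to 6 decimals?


Linearize each channel (sRGB transfer function): c = v/255; c_lin = c/12.92 if c ≤ 0.04045, else ((c+0.055)/1.055)^2.4
  R: 91/255 ≈ 0.356863 > 0.04045 → ((0.356863+0.055)/1.055)^2.4 ≈ 0.104616
  G: 62/255 ≈ 0.243137 > 0.04045 → ((0.243137+0.055)/1.055)^2.4 ≈ 0.048172
  B: 161/255 ≈ 0.631373 > 0.04045 → ((0.631373+0.055)/1.055)^2.4 ≈ 0.356400
R_lin = 0.104616, G_lin = 0.048172, B_lin = 0.356400
L = 0.2126×R + 0.7152×G + 0.0722×B
L = 0.2126×0.104616 + 0.7152×0.048172 + 0.0722×0.356400
L ≈ 0.082426
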